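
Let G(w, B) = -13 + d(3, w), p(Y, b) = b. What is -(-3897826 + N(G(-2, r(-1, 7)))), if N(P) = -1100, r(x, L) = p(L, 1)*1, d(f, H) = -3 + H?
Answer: 3898926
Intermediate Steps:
r(x, L) = 1 (r(x, L) = 1*1 = 1)
G(w, B) = -16 + w (G(w, B) = -13 + (-3 + w) = -16 + w)
-(-3897826 + N(G(-2, r(-1, 7)))) = -(-3897826 - 1100) = -1*(-3898926) = 3898926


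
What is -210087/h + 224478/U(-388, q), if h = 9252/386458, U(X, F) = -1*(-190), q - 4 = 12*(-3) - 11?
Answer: -428444041119/48830 ≈ -8.7742e+6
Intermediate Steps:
q = -43 (q = 4 + (12*(-3) - 11) = 4 + (-36 - 11) = 4 - 47 = -43)
U(X, F) = 190
h = 4626/193229 (h = 9252*(1/386458) = 4626/193229 ≈ 0.023941)
-210087/h + 224478/U(-388, q) = -210087/4626/193229 + 224478/190 = -210087*193229/4626 + 224478*(1/190) = -4510544547/514 + 112239/95 = -428444041119/48830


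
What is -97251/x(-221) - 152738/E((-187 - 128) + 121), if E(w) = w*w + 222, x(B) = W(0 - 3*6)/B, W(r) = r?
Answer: -135610786067/113574 ≈ -1.1940e+6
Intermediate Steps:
x(B) = -18/B (x(B) = (0 - 3*6)/B = (0 - 18)/B = -18/B)
E(w) = 222 + w**2 (E(w) = w**2 + 222 = 222 + w**2)
-97251/x(-221) - 152738/E((-187 - 128) + 121) = -97251/((-18/(-221))) - 152738/(222 + ((-187 - 128) + 121)**2) = -97251/((-18*(-1/221))) - 152738/(222 + (-315 + 121)**2) = -97251/18/221 - 152738/(222 + (-194)**2) = -97251*221/18 - 152738/(222 + 37636) = -7164157/6 - 152738/37858 = -7164157/6 - 152738*1/37858 = -7164157/6 - 76369/18929 = -135610786067/113574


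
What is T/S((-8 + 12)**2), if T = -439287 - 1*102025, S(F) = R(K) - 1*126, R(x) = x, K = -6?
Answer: 135328/33 ≈ 4100.9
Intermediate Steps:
S(F) = -132 (S(F) = -6 - 1*126 = -6 - 126 = -132)
T = -541312 (T = -439287 - 102025 = -541312)
T/S((-8 + 12)**2) = -541312/(-132) = -541312*(-1/132) = 135328/33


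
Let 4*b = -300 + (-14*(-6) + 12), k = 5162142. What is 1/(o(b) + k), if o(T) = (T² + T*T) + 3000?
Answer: 1/5170344 ≈ 1.9341e-7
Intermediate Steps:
b = -51 (b = (-300 + (-14*(-6) + 12))/4 = (-300 + (84 + 12))/4 = (-300 + 96)/4 = (¼)*(-204) = -51)
o(T) = 3000 + 2*T² (o(T) = (T² + T²) + 3000 = 2*T² + 3000 = 3000 + 2*T²)
1/(o(b) + k) = 1/((3000 + 2*(-51)²) + 5162142) = 1/((3000 + 2*2601) + 5162142) = 1/((3000 + 5202) + 5162142) = 1/(8202 + 5162142) = 1/5170344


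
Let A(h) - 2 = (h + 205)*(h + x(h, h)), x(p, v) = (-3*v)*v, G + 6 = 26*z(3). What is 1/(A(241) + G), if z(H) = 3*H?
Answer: -1/77604662 ≈ -1.2886e-8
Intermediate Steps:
G = 228 (G = -6 + 26*(3*3) = -6 + 26*9 = -6 + 234 = 228)
x(p, v) = -3*v²
A(h) = 2 + (205 + h)*(h - 3*h²) (A(h) = 2 + (h + 205)*(h - 3*h²) = 2 + (205 + h)*(h - 3*h²))
1/(A(241) + G) = 1/((2 - 614*241² - 3*241³ + 205*241) + 228) = 1/((2 - 614*58081 - 3*13997521 + 49405) + 228) = 1/((2 - 35661734 - 41992563 + 49405) + 228) = 1/(-77604890 + 228) = 1/(-77604662) = -1/77604662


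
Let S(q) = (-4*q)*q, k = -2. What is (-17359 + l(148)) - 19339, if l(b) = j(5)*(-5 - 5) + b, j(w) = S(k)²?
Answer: -39110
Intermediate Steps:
S(q) = -4*q²
j(w) = 256 (j(w) = (-4*(-2)²)² = (-4*4)² = (-16)² = 256)
l(b) = -2560 + b (l(b) = 256*(-5 - 5) + b = 256*(-10) + b = -2560 + b)
(-17359 + l(148)) - 19339 = (-17359 + (-2560 + 148)) - 19339 = (-17359 - 2412) - 19339 = -19771 - 19339 = -39110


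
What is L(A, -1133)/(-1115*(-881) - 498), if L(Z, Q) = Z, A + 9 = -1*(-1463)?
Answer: 1454/981817 ≈ 0.0014809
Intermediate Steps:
A = 1454 (A = -9 - 1*(-1463) = -9 + 1463 = 1454)
L(A, -1133)/(-1115*(-881) - 498) = 1454/(-1115*(-881) - 498) = 1454/(982315 - 498) = 1454/981817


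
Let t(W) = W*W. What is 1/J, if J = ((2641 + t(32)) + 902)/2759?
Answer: 2759/4567 ≈ 0.60412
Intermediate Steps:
t(W) = W²
J = 4567/2759 (J = ((2641 + 32²) + 902)/2759 = ((2641 + 1024) + 902)*(1/2759) = (3665 + 902)*(1/2759) = 4567*(1/2759) = 4567/2759 ≈ 1.6553)
1/J = 1/(4567/2759) = 2759/4567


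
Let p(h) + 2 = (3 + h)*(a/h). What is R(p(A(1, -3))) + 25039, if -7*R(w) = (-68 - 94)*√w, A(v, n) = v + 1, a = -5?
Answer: 25039 + 81*I*√58/7 ≈ 25039.0 + 88.125*I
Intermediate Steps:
A(v, n) = 1 + v
p(h) = -2 - 5*(3 + h)/h (p(h) = -2 + (3 + h)*(-5/h) = -2 - 5*(3 + h)/h)
R(w) = 162*√w/7 (R(w) = -(-68 - 94)*√w/7 = -(-162)*√w/7 = 162*√w/7)
R(p(A(1, -3))) + 25039 = 162*√(-7 - 15/(1 + 1))/7 + 25039 = 162*√(-7 - 15/2)/7 + 25039 = 162*√(-29/2)/7 + 25039 = 162*(I*√58/2)/7 + 25039 = 81*I*√58/7 + 25039 = 25039 + 81*I*√58/7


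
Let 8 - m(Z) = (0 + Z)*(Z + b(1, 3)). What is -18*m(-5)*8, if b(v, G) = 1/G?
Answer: 2208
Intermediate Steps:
m(Z) = 8 - Z*(⅓ + Z) (m(Z) = 8 - (0 + Z)*(Z + 1/3) = 8 - Z*(Z + ⅓) = 8 - Z*(⅓ + Z))
-18*m(-5)*8 = -18*(8 - 1*(-5)² - ⅓*(-5))*8 = -18*(8 - 1*25 + 5/3)*8 = -18*(8 - 25 + 5/3)*8 = -18*(-46/3)*8 = 276*8 = 2208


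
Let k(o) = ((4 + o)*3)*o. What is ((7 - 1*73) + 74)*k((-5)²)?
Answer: 17400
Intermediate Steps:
k(o) = o*(12 + 3*o) (k(o) = (12 + 3*o)*o = o*(12 + 3*o))
((7 - 1*73) + 74)*k((-5)²) = ((7 - 1*73) + 74)*(3*(-5)²*(4 + (-5)²)) = ((7 - 73) + 74)*(3*25*(4 + 25)) = (-66 + 74)*(3*25*29) = 8*2175 = 17400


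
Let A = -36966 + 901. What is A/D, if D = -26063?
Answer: 36065/26063 ≈ 1.3838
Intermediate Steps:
A = -36065
A/D = -36065/(-26063) = -36065*(-1/26063) = 36065/26063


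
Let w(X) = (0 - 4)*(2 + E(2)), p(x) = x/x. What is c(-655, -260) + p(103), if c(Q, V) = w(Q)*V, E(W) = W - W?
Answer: 2081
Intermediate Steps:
p(x) = 1
E(W) = 0
w(X) = -8 (w(X) = (0 - 4)*(2 + 0) = -4*2 = -8)
c(Q, V) = -8*V
c(-655, -260) + p(103) = -8*(-260) + 1 = 2080 + 1 = 2081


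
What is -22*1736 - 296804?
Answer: -334996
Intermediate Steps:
-22*1736 - 296804 = -38192 - 296804 = -334996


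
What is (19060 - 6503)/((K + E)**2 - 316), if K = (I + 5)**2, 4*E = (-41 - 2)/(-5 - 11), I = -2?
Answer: -51433472/911175 ≈ -56.447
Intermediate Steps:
E = 43/64 (E = ((-41 - 2)/(-5 - 11))/4 = (-43/(-16))/4 = (-43*(-1/16))/4 = (1/4)*(43/16) = 43/64 ≈ 0.67188)
K = 9 (K = (-2 + 5)**2 = 3**2 = 9)
(19060 - 6503)/((K + E)**2 - 316) = (19060 - 6503)/((9 + 43/64)**2 - 316) = 12557/((619/64)**2 - 316) = 12557/(383161/4096 - 316) = 12557/(-911175/4096) = 12557*(-4096/911175) = -51433472/911175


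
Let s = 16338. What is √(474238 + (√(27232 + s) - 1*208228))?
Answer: √(266010 + √43570) ≈ 515.96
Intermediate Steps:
√(474238 + (√(27232 + s) - 1*208228)) = √(474238 + (√(27232 + 16338) - 1*208228)) = √(474238 + (√43570 - 208228)) = √(474238 + (-208228 + √43570)) = √(266010 + √43570)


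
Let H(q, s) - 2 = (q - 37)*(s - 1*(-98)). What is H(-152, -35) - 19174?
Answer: -31079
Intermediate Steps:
H(q, s) = 2 + (-37 + q)*(98 + s) (H(q, s) = 2 + (q - 37)*(s - 1*(-98)) = 2 + (-37 + q)*(s + 98) = 2 + (-37 + q)*(98 + s))
H(-152, -35) - 19174 = (-3624 - 37*(-35) + 98*(-152) - 152*(-35)) - 19174 = (-3624 + 1295 - 14896 + 5320) - 19174 = -11905 - 19174 = -31079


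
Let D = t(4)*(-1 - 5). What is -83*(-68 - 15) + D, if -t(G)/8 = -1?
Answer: 6841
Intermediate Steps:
t(G) = 8 (t(G) = -8*(-1) = 8)
D = -48 (D = 8*(-1 - 5) = 8*(-6) = -48)
-83*(-68 - 15) + D = -83*(-68 - 15) - 48 = -83*(-83) - 48 = 6889 - 48 = 6841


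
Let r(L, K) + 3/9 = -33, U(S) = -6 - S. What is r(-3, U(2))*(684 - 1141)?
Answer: 45700/3 ≈ 15233.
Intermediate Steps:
r(L, K) = -100/3 (r(L, K) = -⅓ - 33 = -100/3)
r(-3, U(2))*(684 - 1141) = -100*(684 - 1141)/3 = -100/3*(-457) = 45700/3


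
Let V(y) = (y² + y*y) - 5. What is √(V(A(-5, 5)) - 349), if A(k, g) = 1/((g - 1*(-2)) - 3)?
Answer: I*√5662/4 ≈ 18.812*I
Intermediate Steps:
A(k, g) = 1/(-1 + g) (A(k, g) = 1/((g + 2) - 3) = 1/((2 + g) - 3) = 1/(-1 + g))
V(y) = -5 + 2*y² (V(y) = (y² + y²) - 5 = 2*y² - 5 = -5 + 2*y²)
√(V(A(-5, 5)) - 349) = √((-5 + 2*(1/(-1 + 5))²) - 349) = √((-5 + 2*(1/4)²) - 349) = √((-5 + 2*(¼)²) - 349) = √((-5 + 2*(1/16)) - 349) = √((-5 + ⅛) - 349) = √(-39/8 - 349) = √(-2831/8) = I*√5662/4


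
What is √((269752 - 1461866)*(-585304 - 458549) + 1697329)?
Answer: √1244393472571 ≈ 1.1155e+6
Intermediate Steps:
√((269752 - 1461866)*(-585304 - 458549) + 1697329) = √(-1192114*(-1043853) + 1697329) = √(1244391775242 + 1697329) = √1244393472571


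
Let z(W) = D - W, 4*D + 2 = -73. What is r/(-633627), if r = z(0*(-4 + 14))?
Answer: 25/844836 ≈ 2.9592e-5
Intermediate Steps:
D = -75/4 (D = -1/2 + (1/4)*(-73) = -1/2 - 73/4 = -75/4 ≈ -18.750)
z(W) = -75/4 - W
r = -75/4 (r = -75/4 - 0*(-4 + 14) = -75/4 - 0*10 = -75/4 - 1*0 = -75/4 + 0 = -75/4 ≈ -18.750)
r/(-633627) = -75/4/(-633627) = -75/4*(-1/633627) = 25/844836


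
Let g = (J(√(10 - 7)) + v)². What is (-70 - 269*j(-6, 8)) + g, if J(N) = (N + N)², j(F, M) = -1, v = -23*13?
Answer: 82568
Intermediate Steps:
v = -299
J(N) = 4*N² (J(N) = (2*N)² = 4*N²)
g = 82369 (g = (4*(√(10 - 7))² - 299)² = (4*(√3)² - 299)² = (4*3 - 299)² = (12 - 299)² = (-287)² = 82369)
(-70 - 269*j(-6, 8)) + g = (-70 - 269*(-1)) + 82369 = (-70 + 269) + 82369 = 199 + 82369 = 82568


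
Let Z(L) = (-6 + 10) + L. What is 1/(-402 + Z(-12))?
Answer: -1/410 ≈ -0.0024390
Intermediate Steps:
Z(L) = 4 + L
1/(-402 + Z(-12)) = 1/(-402 + (4 - 12)) = 1/(-402 - 8) = 1/(-410) = -1/410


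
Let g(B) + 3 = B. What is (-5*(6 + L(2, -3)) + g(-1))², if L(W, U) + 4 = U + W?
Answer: 81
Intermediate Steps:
g(B) = -3 + B
L(W, U) = -4 + U + W (L(W, U) = -4 + (U + W) = -4 + U + W)
(-5*(6 + L(2, -3)) + g(-1))² = (-5*(6 + (-4 - 3 + 2)) + (-3 - 1))² = (-5*(6 - 5) - 4)² = (-5*1 - 4)² = (-5 - 4)² = (-9)² = 81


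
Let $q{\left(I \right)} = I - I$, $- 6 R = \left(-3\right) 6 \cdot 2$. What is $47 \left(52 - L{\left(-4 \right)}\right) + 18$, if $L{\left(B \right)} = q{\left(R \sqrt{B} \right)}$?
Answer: $2462$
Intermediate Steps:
$R = 6$ ($R = - \frac{\left(-3\right) 6 \cdot 2}{6} = - \frac{\left(-18\right) 2}{6} = \left(- \frac{1}{6}\right) \left(-36\right) = 6$)
$q{\left(I \right)} = 0$
$L{\left(B \right)} = 0$
$47 \left(52 - L{\left(-4 \right)}\right) + 18 = 47 \left(52 - 0\right) + 18 = 47 \left(52 + 0\right) + 18 = 47 \cdot 52 + 18 = 2444 + 18 = 2462$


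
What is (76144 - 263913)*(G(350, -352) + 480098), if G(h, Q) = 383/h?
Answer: -31551704392227/350 ≈ -9.0148e+10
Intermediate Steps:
(76144 - 263913)*(G(350, -352) + 480098) = (76144 - 263913)*(383/350 + 480098) = -187769*(383*(1/350) + 480098) = -187769*(383/350 + 480098) = -187769*168034683/350 = -31551704392227/350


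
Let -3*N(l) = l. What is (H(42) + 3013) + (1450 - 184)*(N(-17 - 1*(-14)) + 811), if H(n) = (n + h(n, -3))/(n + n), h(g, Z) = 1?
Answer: 86604463/84 ≈ 1.0310e+6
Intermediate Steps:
N(l) = -l/3
H(n) = (1 + n)/(2*n) (H(n) = (n + 1)/(n + n) = (1 + n)/((2*n)) = (1 + n)*(1/(2*n)) = (1 + n)/(2*n))
(H(42) + 3013) + (1450 - 184)*(N(-17 - 1*(-14)) + 811) = ((½)*(1 + 42)/42 + 3013) + (1450 - 184)*(-(-17 - 1*(-14))/3 + 811) = ((½)*(1/42)*43 + 3013) + 1266*(-(-17 + 14)/3 + 811) = (43/84 + 3013) + 1266*(-⅓*(-3) + 811) = 253135/84 + 1266*(1 + 811) = 253135/84 + 1266*812 = 253135/84 + 1027992 = 86604463/84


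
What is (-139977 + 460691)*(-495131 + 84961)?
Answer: -131547261380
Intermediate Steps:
(-139977 + 460691)*(-495131 + 84961) = 320714*(-410170) = -131547261380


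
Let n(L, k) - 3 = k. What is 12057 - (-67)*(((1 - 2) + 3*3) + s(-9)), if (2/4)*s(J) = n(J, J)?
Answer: 11789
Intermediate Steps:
n(L, k) = 3 + k
s(J) = 6 + 2*J (s(J) = 2*(3 + J) = 6 + 2*J)
12057 - (-67)*(((1 - 2) + 3*3) + s(-9)) = 12057 - (-67)*(((1 - 2) + 3*3) + (6 + 2*(-9))) = 12057 - (-67)*((-1 + 9) + (6 - 18)) = 12057 - (-67)*(8 - 12) = 12057 - (-67)*(-4) = 12057 - 1*268 = 12057 - 268 = 11789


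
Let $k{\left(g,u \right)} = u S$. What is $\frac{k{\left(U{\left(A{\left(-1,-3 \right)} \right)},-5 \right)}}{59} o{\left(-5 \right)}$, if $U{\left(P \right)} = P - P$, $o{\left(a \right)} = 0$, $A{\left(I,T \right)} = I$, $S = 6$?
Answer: $0$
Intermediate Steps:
$U{\left(P \right)} = 0$
$k{\left(g,u \right)} = 6 u$ ($k{\left(g,u \right)} = u 6 = 6 u$)
$\frac{k{\left(U{\left(A{\left(-1,-3 \right)} \right)},-5 \right)}}{59} o{\left(-5 \right)} = \frac{6 \left(-5\right)}{59} \cdot 0 = \left(-30\right) \frac{1}{59} \cdot 0 = \left(- \frac{30}{59}\right) 0 = 0$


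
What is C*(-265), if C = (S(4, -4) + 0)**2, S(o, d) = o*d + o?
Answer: -38160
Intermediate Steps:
S(o, d) = o + d*o (S(o, d) = d*o + o = o + d*o)
C = 144 (C = (4*(1 - 4) + 0)**2 = (4*(-3) + 0)**2 = (-12 + 0)**2 = (-12)**2 = 144)
C*(-265) = 144*(-265) = -38160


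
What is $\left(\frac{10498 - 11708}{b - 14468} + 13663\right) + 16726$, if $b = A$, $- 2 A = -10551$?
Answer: $\frac{111740837}{3677} \approx 30389.0$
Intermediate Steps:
$A = \frac{10551}{2}$ ($A = \left(- \frac{1}{2}\right) \left(-10551\right) = \frac{10551}{2} \approx 5275.5$)
$b = \frac{10551}{2} \approx 5275.5$
$\left(\frac{10498 - 11708}{b - 14468} + 13663\right) + 16726 = \left(\frac{10498 - 11708}{\frac{10551}{2} - 14468} + 13663\right) + 16726 = \left(- \frac{1210}{- \frac{18385}{2}} + 13663\right) + 16726 = \left(\left(-1210\right) \left(- \frac{2}{18385}\right) + 13663\right) + 16726 = \left(\frac{484}{3677} + 13663\right) + 16726 = \frac{50239335}{3677} + 16726 = \frac{111740837}{3677}$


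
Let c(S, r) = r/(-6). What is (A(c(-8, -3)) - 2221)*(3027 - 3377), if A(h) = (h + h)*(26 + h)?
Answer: 768075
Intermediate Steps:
c(S, r) = -r/6 (c(S, r) = r*(-1/6) = -r/6)
A(h) = 2*h*(26 + h) (A(h) = (2*h)*(26 + h) = 2*h*(26 + h))
(A(c(-8, -3)) - 2221)*(3027 - 3377) = (2*(-1/6*(-3))*(26 - 1/6*(-3)) - 2221)*(3027 - 3377) = (2*(1/2)*(26 + 1/2) - 2221)*(-350) = (2*(1/2)*(53/2) - 2221)*(-350) = (53/2 - 2221)*(-350) = -4389/2*(-350) = 768075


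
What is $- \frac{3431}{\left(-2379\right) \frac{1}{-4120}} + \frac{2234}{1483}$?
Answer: $- \frac{20957958074}{3528057} \approx -5940.4$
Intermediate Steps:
$- \frac{3431}{\left(-2379\right) \frac{1}{-4120}} + \frac{2234}{1483} = - \frac{3431}{\left(-2379\right) \left(- \frac{1}{4120}\right)} + 2234 \cdot \frac{1}{1483} = - \frac{3431}{\frac{2379}{4120}} + \frac{2234}{1483} = \left(-3431\right) \frac{4120}{2379} + \frac{2234}{1483} = - \frac{14135720}{2379} + \frac{2234}{1483} = - \frac{20957958074}{3528057}$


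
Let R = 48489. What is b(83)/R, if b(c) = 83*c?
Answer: 6889/48489 ≈ 0.14207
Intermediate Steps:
b(83)/R = (83*83)/48489 = 6889*(1/48489) = 6889/48489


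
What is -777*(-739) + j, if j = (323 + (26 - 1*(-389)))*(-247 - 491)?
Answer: 29559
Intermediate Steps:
j = -544644 (j = (323 + (26 + 389))*(-738) = (323 + 415)*(-738) = 738*(-738) = -544644)
-777*(-739) + j = -777*(-739) - 544644 = 574203 - 544644 = 29559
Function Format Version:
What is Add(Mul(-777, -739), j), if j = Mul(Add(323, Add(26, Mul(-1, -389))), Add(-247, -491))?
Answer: 29559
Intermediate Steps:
j = -544644 (j = Mul(Add(323, Add(26, 389)), -738) = Mul(Add(323, 415), -738) = Mul(738, -738) = -544644)
Add(Mul(-777, -739), j) = Add(Mul(-777, -739), -544644) = Add(574203, -544644) = 29559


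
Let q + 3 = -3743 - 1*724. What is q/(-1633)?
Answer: 4470/1633 ≈ 2.7373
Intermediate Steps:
q = -4470 (q = -3 + (-3743 - 1*724) = -3 + (-3743 - 724) = -3 - 4467 = -4470)
q/(-1633) = -4470/(-1633) = -4470*(-1/1633) = 4470/1633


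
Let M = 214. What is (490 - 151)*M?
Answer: 72546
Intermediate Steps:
(490 - 151)*M = (490 - 151)*214 = 339*214 = 72546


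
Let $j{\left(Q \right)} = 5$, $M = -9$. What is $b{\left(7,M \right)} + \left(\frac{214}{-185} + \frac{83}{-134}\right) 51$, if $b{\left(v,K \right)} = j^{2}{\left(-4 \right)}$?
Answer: $- \frac{1625831}{24790} \approx -65.584$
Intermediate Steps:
$b{\left(v,K \right)} = 25$ ($b{\left(v,K \right)} = 5^{2} = 25$)
$b{\left(7,M \right)} + \left(\frac{214}{-185} + \frac{83}{-134}\right) 51 = 25 + \left(\frac{214}{-185} + \frac{83}{-134}\right) 51 = 25 + \left(214 \left(- \frac{1}{185}\right) + 83 \left(- \frac{1}{134}\right)\right) 51 = 25 + \left(- \frac{214}{185} - \frac{83}{134}\right) 51 = 25 - \frac{2245581}{24790} = - \frac{1625831}{24790}$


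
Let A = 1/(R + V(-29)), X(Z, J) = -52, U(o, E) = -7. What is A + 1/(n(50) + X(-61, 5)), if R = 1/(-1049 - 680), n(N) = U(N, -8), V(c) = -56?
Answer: -198836/5712675 ≈ -0.034806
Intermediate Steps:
n(N) = -7
R = -1/1729 (R = 1/(-1729) = -1/1729 ≈ -0.00057837)
A = -1729/96825 (A = 1/(-1/1729 - 56) = 1/(-96825/1729) = -1729/96825 ≈ -0.017857)
A + 1/(n(50) + X(-61, 5)) = -1729/96825 + 1/(-7 - 52) = -1729/96825 + 1/(-59) = -1729/96825 - 1/59 = -198836/5712675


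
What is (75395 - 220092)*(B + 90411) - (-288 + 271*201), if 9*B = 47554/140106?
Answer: -8248064105428619/630477 ≈ -1.3082e+10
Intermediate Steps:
B = 23777/630477 (B = (47554/140106)/9 = (47554*(1/140106))/9 = (1/9)*(23777/70053) = 23777/630477 ≈ 0.037713)
(75395 - 220092)*(B + 90411) - (-288 + 271*201) = (75395 - 220092)*(23777/630477 + 90411) - (-288 + 271*201) = -144697*57002079824/630477 - (-288 + 54471) = -8248029944293328/630477 - 1*54183 = -8248029944293328/630477 - 54183 = -8248064105428619/630477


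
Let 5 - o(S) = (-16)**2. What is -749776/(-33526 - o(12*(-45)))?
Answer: 749776/33275 ≈ 22.533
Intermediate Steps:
o(S) = -251 (o(S) = 5 - 1*(-16)**2 = 5 - 1*256 = 5 - 256 = -251)
-749776/(-33526 - o(12*(-45))) = -749776/(-33526 - 1*(-251)) = -749776/(-33526 + 251) = -749776/(-33275) = -749776*(-1/33275) = 749776/33275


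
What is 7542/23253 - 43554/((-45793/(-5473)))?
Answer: -80326035780/15432241 ≈ -5205.1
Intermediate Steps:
7542/23253 - 43554/((-45793/(-5473))) = 7542*(1/23253) - 43554/((-45793*(-1/5473))) = 2514/7751 - 43554/45793/5473 = 2514/7751 - 43554*5473/45793 = 2514/7751 - 238371042/45793 = -80326035780/15432241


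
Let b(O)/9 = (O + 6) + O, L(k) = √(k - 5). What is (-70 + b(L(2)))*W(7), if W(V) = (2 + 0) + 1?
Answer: -48 + 54*I*√3 ≈ -48.0 + 93.531*I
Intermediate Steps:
L(k) = √(-5 + k)
b(O) = 54 + 18*O (b(O) = 9*((O + 6) + O) = 9*((6 + O) + O) = 9*(6 + 2*O) = 54 + 18*O)
W(V) = 3 (W(V) = 2 + 1 = 3)
(-70 + b(L(2)))*W(7) = (-70 + (54 + 18*√(-5 + 2)))*3 = (-70 + (54 + 18*√(-3)))*3 = (-70 + (54 + 18*(I*√3)))*3 = (-70 + (54 + 18*I*√3))*3 = (-16 + 18*I*√3)*3 = -48 + 54*I*√3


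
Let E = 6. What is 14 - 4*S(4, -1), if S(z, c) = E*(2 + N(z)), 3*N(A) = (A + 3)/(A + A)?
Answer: -41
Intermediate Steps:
N(A) = (3 + A)/(6*A) (N(A) = ((A + 3)/(A + A))/3 = ((3 + A)/((2*A)))/3 = ((3 + A)*(1/(2*A)))/3 = ((3 + A)/(2*A))/3 = (3 + A)/(6*A))
S(z, c) = 12 + (3 + z)/z (S(z, c) = 6*(2 + (3 + z)/(6*z)) = 12 + (3 + z)/z)
14 - 4*S(4, -1) = 14 - 4*(13 + 3/4) = 14 - 4*(13 + 3*(¼)) = 14 - 4*(13 + ¾) = 14 - 4*55/4 = 14 - 55 = -41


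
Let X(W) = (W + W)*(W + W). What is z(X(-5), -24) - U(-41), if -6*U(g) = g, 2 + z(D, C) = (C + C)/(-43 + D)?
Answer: -1103/114 ≈ -9.6754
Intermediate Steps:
X(W) = 4*W² (X(W) = (2*W)*(2*W) = 4*W²)
z(D, C) = -2 + 2*C/(-43 + D) (z(D, C) = -2 + (C + C)/(-43 + D) = -2 + (2*C)/(-43 + D) = -2 + 2*C/(-43 + D))
U(g) = -g/6
z(X(-5), -24) - U(-41) = 2*(43 - 24 - 4*(-5)²)/(-43 + 4*(-5)²) - (-1)*(-41)/6 = 2*(43 - 24 - 4*25)/(-43 + 4*25) - 1*41/6 = 2*(43 - 24 - 1*100)/(-43 + 100) - 41/6 = 2*(43 - 24 - 100)/57 - 41/6 = 2*(1/57)*(-81) - 41/6 = -54/19 - 41/6 = -1103/114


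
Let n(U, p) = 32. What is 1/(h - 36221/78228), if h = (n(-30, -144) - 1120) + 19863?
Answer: 78228/1468694479 ≈ 5.3264e-5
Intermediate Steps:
h = 18775 (h = (32 - 1120) + 19863 = -1088 + 19863 = 18775)
1/(h - 36221/78228) = 1/(18775 - 36221/78228) = 1/(1468694479/78228) = 78228/1468694479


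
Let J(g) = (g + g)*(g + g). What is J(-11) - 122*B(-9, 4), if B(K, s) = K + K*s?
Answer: 5974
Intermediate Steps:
J(g) = 4*g**2 (J(g) = (2*g)*(2*g) = 4*g**2)
J(-11) - 122*B(-9, 4) = 4*(-11)**2 - (-1098)*(1 + 4) = 4*121 - (-1098)*5 = 484 - 122*(-45) = 484 + 5490 = 5974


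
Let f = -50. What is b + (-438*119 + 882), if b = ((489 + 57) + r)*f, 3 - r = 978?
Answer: -29790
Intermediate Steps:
r = -975 (r = 3 - 1*978 = 3 - 978 = -975)
b = 21450 (b = ((489 + 57) - 975)*(-50) = (546 - 975)*(-50) = -429*(-50) = 21450)
b + (-438*119 + 882) = 21450 + (-438*119 + 882) = 21450 + (-52122 + 882) = 21450 - 51240 = -29790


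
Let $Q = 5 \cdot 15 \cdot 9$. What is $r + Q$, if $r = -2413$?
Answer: $-1738$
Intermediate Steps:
$Q = 675$ ($Q = 75 \cdot 9 = 675$)
$r + Q = -2413 + 675 = -1738$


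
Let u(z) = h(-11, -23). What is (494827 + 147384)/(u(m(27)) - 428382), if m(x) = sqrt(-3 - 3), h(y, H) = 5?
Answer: -642211/428377 ≈ -1.4992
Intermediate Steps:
m(x) = I*sqrt(6) (m(x) = sqrt(-6) = I*sqrt(6))
u(z) = 5
(494827 + 147384)/(u(m(27)) - 428382) = (494827 + 147384)/(5 - 428382) = 642211/(-428377) = 642211*(-1/428377) = -642211/428377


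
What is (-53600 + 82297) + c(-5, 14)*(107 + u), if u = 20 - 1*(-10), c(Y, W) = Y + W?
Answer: 29930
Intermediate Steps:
c(Y, W) = W + Y
u = 30 (u = 20 + 10 = 30)
(-53600 + 82297) + c(-5, 14)*(107 + u) = (-53600 + 82297) + (14 - 5)*(107 + 30) = 28697 + 9*137 = 28697 + 1233 = 29930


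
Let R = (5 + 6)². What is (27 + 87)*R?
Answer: 13794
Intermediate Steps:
R = 121 (R = 11² = 121)
(27 + 87)*R = (27 + 87)*121 = 114*121 = 13794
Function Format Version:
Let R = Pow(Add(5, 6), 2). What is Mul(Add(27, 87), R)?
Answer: 13794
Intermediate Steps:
R = 121 (R = Pow(11, 2) = 121)
Mul(Add(27, 87), R) = Mul(Add(27, 87), 121) = Mul(114, 121) = 13794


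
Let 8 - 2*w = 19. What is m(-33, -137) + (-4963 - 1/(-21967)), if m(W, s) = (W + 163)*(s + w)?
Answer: -515960895/21967 ≈ -23488.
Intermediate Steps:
w = -11/2 (w = 4 - ½*19 = 4 - 19/2 = -11/2 ≈ -5.5000)
m(W, s) = (163 + W)*(-11/2 + s) (m(W, s) = (W + 163)*(s - 11/2) = (163 + W)*(-11/2 + s))
m(-33, -137) + (-4963 - 1/(-21967)) = (-1793/2 + 163*(-137) - 11/2*(-33) - 33*(-137)) + (-4963 - 1/(-21967)) = (-1793/2 - 22331 + 363/2 + 4521) + (-4963 - 1*(-1/21967)) = -18525 + (-4963 + 1/21967) = -18525 - 109022220/21967 = -515960895/21967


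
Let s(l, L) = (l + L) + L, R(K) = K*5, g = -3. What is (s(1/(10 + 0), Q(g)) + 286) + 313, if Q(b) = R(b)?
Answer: 5691/10 ≈ 569.10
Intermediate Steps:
R(K) = 5*K
Q(b) = 5*b
s(l, L) = l + 2*L (s(l, L) = (L + l) + L = l + 2*L)
(s(1/(10 + 0), Q(g)) + 286) + 313 = ((1/(10 + 0) + 2*(5*(-3))) + 286) + 313 = ((1/10 + 2*(-15)) + 286) + 313 = ((1/10 - 30) + 286) + 313 = (-299/10 + 286) + 313 = 2561/10 + 313 = 5691/10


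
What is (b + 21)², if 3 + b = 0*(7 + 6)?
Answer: 324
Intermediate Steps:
b = -3 (b = -3 + 0*(7 + 6) = -3 + 0*13 = -3 + 0 = -3)
(b + 21)² = (-3 + 21)² = 18² = 324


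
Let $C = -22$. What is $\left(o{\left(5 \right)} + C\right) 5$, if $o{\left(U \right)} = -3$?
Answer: $-125$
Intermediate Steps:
$\left(o{\left(5 \right)} + C\right) 5 = \left(-3 - 22\right) 5 = \left(-25\right) 5 = -125$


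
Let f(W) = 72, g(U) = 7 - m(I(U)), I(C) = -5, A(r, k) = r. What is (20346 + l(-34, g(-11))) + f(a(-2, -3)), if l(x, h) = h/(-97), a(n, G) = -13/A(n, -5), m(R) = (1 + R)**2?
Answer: 1980555/97 ≈ 20418.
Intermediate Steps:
a(n, G) = -13/n
g(U) = -9 (g(U) = 7 - (1 - 5)**2 = 7 - 1*(-4)**2 = 7 - 1*16 = 7 - 16 = -9)
l(x, h) = -h/97 (l(x, h) = h*(-1/97) = -h/97)
(20346 + l(-34, g(-11))) + f(a(-2, -3)) = (20346 - 1/97*(-9)) + 72 = (20346 + 9/97) + 72 = 1973571/97 + 72 = 1980555/97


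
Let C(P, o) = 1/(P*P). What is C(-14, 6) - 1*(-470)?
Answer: 92121/196 ≈ 470.00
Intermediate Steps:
C(P, o) = P⁻² (C(P, o) = 1/(P²) = P⁻²)
C(-14, 6) - 1*(-470) = (-14)⁻² - 1*(-470) = 1/196 + 470 = 92121/196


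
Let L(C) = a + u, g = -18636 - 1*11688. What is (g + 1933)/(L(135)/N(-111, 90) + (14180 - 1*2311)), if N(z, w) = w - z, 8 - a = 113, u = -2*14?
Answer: -5706591/2385536 ≈ -2.3922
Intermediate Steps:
u = -28
a = -105 (a = 8 - 1*113 = 8 - 113 = -105)
g = -30324 (g = -18636 - 11688 = -30324)
L(C) = -133 (L(C) = -105 - 28 = -133)
(g + 1933)/(L(135)/N(-111, 90) + (14180 - 1*2311)) = (-30324 + 1933)/(-133/(90 - 1*(-111)) + (14180 - 1*2311)) = -28391/(-133/(90 + 111) + (14180 - 2311)) = -28391/(-133/201 + 11869) = -28391/2385536/201 = -28391*201/2385536 = -5706591/2385536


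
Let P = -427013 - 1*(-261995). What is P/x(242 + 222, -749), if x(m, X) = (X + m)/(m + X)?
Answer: -165018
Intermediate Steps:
x(m, X) = 1 (x(m, X) = (X + m)/(X + m) = 1)
P = -165018 (P = -427013 + 261995 = -165018)
P/x(242 + 222, -749) = -165018/1 = -165018*1 = -165018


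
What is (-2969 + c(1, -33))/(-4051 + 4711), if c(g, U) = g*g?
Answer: -742/165 ≈ -4.4970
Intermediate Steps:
c(g, U) = g**2
(-2969 + c(1, -33))/(-4051 + 4711) = (-2969 + 1**2)/(-4051 + 4711) = (-2969 + 1)/660 = -2968*1/660 = -742/165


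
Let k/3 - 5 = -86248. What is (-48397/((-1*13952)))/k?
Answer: -48397/3609787008 ≈ -1.3407e-5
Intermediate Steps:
k = -258729 (k = 15 + 3*(-86248) = 15 - 258744 = -258729)
(-48397/((-1*13952)))/k = -48397/((-1*13952))/(-258729) = -48397/(-13952)*(-1/258729) = -48397*(-1/13952)*(-1/258729) = (48397/13952)*(-1/258729) = -48397/3609787008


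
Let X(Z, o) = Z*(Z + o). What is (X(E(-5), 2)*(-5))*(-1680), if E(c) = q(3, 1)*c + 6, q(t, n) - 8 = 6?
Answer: 33331200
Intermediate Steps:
q(t, n) = 14 (q(t, n) = 8 + 6 = 14)
E(c) = 6 + 14*c (E(c) = 14*c + 6 = 6 + 14*c)
(X(E(-5), 2)*(-5))*(-1680) = (((6 + 14*(-5))*((6 + 14*(-5)) + 2))*(-5))*(-1680) = (((6 - 70)*((6 - 70) + 2))*(-5))*(-1680) = (-64*(-64 + 2)*(-5))*(-1680) = (-64*(-62)*(-5))*(-1680) = (3968*(-5))*(-1680) = -19840*(-1680) = 33331200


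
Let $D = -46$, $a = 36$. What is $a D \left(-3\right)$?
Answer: $4968$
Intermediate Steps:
$a D \left(-3\right) = 36 \left(-46\right) \left(-3\right) = \left(-1656\right) \left(-3\right) = 4968$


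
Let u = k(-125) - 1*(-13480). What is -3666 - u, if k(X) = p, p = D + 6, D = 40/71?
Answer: -1217832/71 ≈ -17153.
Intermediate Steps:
D = 40/71 (D = 40*(1/71) = 40/71 ≈ 0.56338)
p = 466/71 (p = 40/71 + 6 = 466/71 ≈ 6.5634)
k(X) = 466/71
u = 957546/71 (u = 466/71 - 1*(-13480) = 466/71 + 13480 = 957546/71 ≈ 13487.)
-3666 - u = -3666 - 1*957546/71 = -3666 - 957546/71 = -1217832/71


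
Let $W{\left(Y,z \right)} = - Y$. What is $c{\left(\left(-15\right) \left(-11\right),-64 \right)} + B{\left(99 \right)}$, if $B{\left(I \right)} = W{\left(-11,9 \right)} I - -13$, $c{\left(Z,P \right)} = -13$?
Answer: $1089$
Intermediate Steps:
$B{\left(I \right)} = 13 + 11 I$ ($B{\left(I \right)} = \left(-1\right) \left(-11\right) I - -13 = 11 I + \left(-88 + 101\right) = 11 I + 13 = 13 + 11 I$)
$c{\left(\left(-15\right) \left(-11\right),-64 \right)} + B{\left(99 \right)} = -13 + \left(13 + 11 \cdot 99\right) = -13 + \left(13 + 1089\right) = -13 + 1102 = 1089$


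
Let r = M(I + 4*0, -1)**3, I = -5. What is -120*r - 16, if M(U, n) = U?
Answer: 14984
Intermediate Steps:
r = -125 (r = (-5 + 4*0)**3 = (-5 + 0)**3 = (-5)**3 = -125)
-120*r - 16 = -120*(-125) - 16 = 15000 - 16 = 14984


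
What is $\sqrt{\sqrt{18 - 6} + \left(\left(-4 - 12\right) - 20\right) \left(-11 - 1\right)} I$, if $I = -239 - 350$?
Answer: $- 589 \sqrt{432 + 2 \sqrt{3}} \approx -12291.0$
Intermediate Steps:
$I = -589$ ($I = -239 - 350 = -589$)
$\sqrt{\sqrt{18 - 6} + \left(\left(-4 - 12\right) - 20\right) \left(-11 - 1\right)} I = \sqrt{\sqrt{18 - 6} + \left(\left(-4 - 12\right) - 20\right) \left(-11 - 1\right)} \left(-589\right) = \sqrt{\sqrt{12} + \left(-16 - 20\right) \left(-12\right)} \left(-589\right) = \sqrt{2 \sqrt{3} - -432} \left(-589\right) = \sqrt{2 \sqrt{3} + 432} \left(-589\right) = \sqrt{432 + 2 \sqrt{3}} \left(-589\right) = - 589 \sqrt{432 + 2 \sqrt{3}}$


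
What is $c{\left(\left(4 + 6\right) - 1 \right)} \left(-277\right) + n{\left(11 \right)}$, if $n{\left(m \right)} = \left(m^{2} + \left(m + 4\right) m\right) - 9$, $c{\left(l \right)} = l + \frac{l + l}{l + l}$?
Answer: $-2493$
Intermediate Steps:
$c{\left(l \right)} = 1 + l$ ($c{\left(l \right)} = l + \frac{2 l}{2 l} = l + 2 l \frac{1}{2 l} = l + 1 = 1 + l$)
$n{\left(m \right)} = -9 + m^{2} + m \left(4 + m\right)$ ($n{\left(m \right)} = \left(m^{2} + \left(4 + m\right) m\right) - 9 = \left(m^{2} + m \left(4 + m\right)\right) - 9 = -9 + m^{2} + m \left(4 + m\right)$)
$c{\left(\left(4 + 6\right) - 1 \right)} \left(-277\right) + n{\left(11 \right)} = \left(1 + \left(\left(4 + 6\right) - 1\right)\right) \left(-277\right) + \left(-9 + 2 \cdot 11^{2} + 4 \cdot 11\right) = \left(1 + \left(10 - 1\right)\right) \left(-277\right) + \left(-9 + 2 \cdot 121 + 44\right) = \left(1 + 9\right) \left(-277\right) + \left(-9 + 242 + 44\right) = 10 \left(-277\right) + 277 = -2770 + 277 = -2493$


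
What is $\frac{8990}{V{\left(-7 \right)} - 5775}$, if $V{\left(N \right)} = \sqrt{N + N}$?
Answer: $- \frac{7416750}{4764377} - \frac{8990 i \sqrt{14}}{33350639} \approx -1.5567 - 0.0010086 i$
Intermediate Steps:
$V{\left(N \right)} = \sqrt{2} \sqrt{N}$ ($V{\left(N \right)} = \sqrt{2 N} = \sqrt{2} \sqrt{N}$)
$\frac{8990}{V{\left(-7 \right)} - 5775} = \frac{8990}{\sqrt{2} \sqrt{-7} - 5775} = \frac{8990}{\sqrt{2} i \sqrt{7} - 5775} = \frac{8990}{i \sqrt{14} - 5775} = \frac{8990}{-5775 + i \sqrt{14}}$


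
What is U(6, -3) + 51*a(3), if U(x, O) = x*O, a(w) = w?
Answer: 135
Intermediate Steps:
U(x, O) = O*x
U(6, -3) + 51*a(3) = -3*6 + 51*3 = -18 + 153 = 135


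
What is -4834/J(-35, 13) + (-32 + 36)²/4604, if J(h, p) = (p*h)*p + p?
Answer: 2793771/3396601 ≈ 0.82252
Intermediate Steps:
J(h, p) = p + h*p² (J(h, p) = (h*p)*p + p = h*p² + p = p + h*p²)
-4834/J(-35, 13) + (-32 + 36)²/4604 = -4834*1/(13*(1 - 35*13)) + (-32 + 36)²/4604 = -4834*1/(13*(1 - 455)) + 4²*(1/4604) = -4834/(13*(-454)) + 16*(1/4604) = -4834/(-5902) + 4/1151 = -4834*(-1/5902) + 4/1151 = 2417/2951 + 4/1151 = 2793771/3396601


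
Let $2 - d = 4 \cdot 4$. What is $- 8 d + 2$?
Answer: $114$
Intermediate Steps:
$d = -14$ ($d = 2 - 4 \cdot 4 = 2 - 16 = -14$)
$- 8 d + 2 = \left(-8\right) \left(-14\right) + 2 = 112 + 2 = 114$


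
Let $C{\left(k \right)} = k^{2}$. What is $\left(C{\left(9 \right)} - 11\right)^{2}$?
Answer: $4900$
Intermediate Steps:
$\left(C{\left(9 \right)} - 11\right)^{2} = \left(9^{2} - 11\right)^{2} = \left(81 - 11\right)^{2} = 70^{2} = 4900$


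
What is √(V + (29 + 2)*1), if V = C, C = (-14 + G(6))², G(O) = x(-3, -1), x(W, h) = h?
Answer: 16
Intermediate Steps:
G(O) = -1
C = 225 (C = (-14 - 1)² = (-15)² = 225)
V = 225
√(V + (29 + 2)*1) = √(225 + (29 + 2)*1) = √(225 + 31*1) = √(225 + 31) = √256 = 16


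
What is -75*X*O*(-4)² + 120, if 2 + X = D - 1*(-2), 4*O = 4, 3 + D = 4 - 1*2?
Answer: 1320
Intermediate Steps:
D = -1 (D = -3 + (4 - 1*2) = -3 + (4 - 2) = -3 + 2 = -1)
O = 1 (O = (¼)*4 = 1)
X = -1 (X = -2 + (-1 - 1*(-2)) = -2 + (-1 + 2) = -2 + 1 = -1)
-75*X*O*(-4)² + 120 = -75*(-1*1)*(-4)² + 120 = -(-75)*16 + 120 = -75*(-16) + 120 = 1200 + 120 = 1320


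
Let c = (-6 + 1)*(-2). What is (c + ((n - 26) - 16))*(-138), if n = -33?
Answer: 8970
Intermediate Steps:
c = 10 (c = -5*(-2) = 10)
(c + ((n - 26) - 16))*(-138) = (10 + ((-33 - 26) - 16))*(-138) = (10 + (-59 - 16))*(-138) = (10 - 75)*(-138) = -65*(-138) = 8970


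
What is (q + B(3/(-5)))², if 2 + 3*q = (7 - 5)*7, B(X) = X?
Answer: 289/25 ≈ 11.560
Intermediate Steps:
q = 4 (q = -⅔ + ((7 - 5)*7)/3 = -⅔ + (2*7)/3 = -⅔ + (⅓)*14 = -⅔ + 14/3 = 4)
(q + B(3/(-5)))² = (4 + 3/(-5))² = (4 + 3*(-⅕))² = (4 - ⅗)² = (17/5)² = 289/25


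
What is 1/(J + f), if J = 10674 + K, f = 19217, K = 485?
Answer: 1/30376 ≈ 3.2921e-5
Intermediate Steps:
J = 11159 (J = 10674 + 485 = 11159)
1/(J + f) = 1/(11159 + 19217) = 1/30376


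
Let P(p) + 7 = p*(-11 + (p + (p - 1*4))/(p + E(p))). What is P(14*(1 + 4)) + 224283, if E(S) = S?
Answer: 223574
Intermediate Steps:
P(p) = -7 + p*(-11 + (-4 + 2*p)/(2*p)) (P(p) = -7 + p*(-11 + (p + (p - 1*4))/(p + p)) = -7 + p*(-11 + (p + (p - 4))/((2*p))) = -7 + p*(-11 + (p + (-4 + p))*(1/(2*p))) = -7 + p*(-11 + (-4 + 2*p)*(1/(2*p))) = -7 + p*(-11 + (-4 + 2*p)/(2*p)))
P(14*(1 + 4)) + 224283 = (-9 - 140*(1 + 4)) + 224283 = (-9 - 140*5) + 224283 = (-9 - 10*70) + 224283 = (-9 - 700) + 224283 = -709 + 224283 = 223574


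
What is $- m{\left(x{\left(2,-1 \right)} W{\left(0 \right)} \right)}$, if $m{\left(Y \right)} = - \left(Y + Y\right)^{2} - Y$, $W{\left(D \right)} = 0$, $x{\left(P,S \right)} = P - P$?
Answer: $0$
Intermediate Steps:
$x{\left(P,S \right)} = 0$
$m{\left(Y \right)} = - Y - 4 Y^{2}$ ($m{\left(Y \right)} = - \left(2 Y\right)^{2} - Y = - 4 Y^{2} - Y = - Y - 4 Y^{2}$)
$- m{\left(x{\left(2,-1 \right)} W{\left(0 \right)} \right)} = - \left(-1\right) 0 \cdot 0 \left(1 + 4 \cdot 0 \cdot 0\right) = - \left(-1\right) 0 \left(1 + 4 \cdot 0\right) = - \left(-1\right) 0 \left(1 + 0\right) = - \left(-1\right) 0 \cdot 1 = \left(-1\right) 0 = 0$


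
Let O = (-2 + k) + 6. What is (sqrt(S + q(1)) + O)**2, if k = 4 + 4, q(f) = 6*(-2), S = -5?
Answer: (12 + I*sqrt(17))**2 ≈ 127.0 + 98.955*I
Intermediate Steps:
q(f) = -12
k = 8
O = 12 (O = (-2 + 8) + 6 = 6 + 6 = 12)
(sqrt(S + q(1)) + O)**2 = (sqrt(-5 - 12) + 12)**2 = (sqrt(-17) + 12)**2 = (I*sqrt(17) + 12)**2 = (12 + I*sqrt(17))**2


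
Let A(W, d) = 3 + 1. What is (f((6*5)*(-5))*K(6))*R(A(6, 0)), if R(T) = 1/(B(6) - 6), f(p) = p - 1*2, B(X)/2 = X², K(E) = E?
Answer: -152/11 ≈ -13.818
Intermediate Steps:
A(W, d) = 4
B(X) = 2*X²
f(p) = -2 + p (f(p) = p - 2 = -2 + p)
R(T) = 1/66 (R(T) = 1/(2*6² - 6) = 1/(2*36 - 6) = 1/(72 - 6) = 1/66)
(f((6*5)*(-5))*K(6))*R(A(6, 0)) = ((-2 + (6*5)*(-5))*6)*(1/66) = ((-2 + 30*(-5))*6)*(1/66) = ((-2 - 150)*6)*(1/66) = -152*6*(1/66) = -912*1/66 = -152/11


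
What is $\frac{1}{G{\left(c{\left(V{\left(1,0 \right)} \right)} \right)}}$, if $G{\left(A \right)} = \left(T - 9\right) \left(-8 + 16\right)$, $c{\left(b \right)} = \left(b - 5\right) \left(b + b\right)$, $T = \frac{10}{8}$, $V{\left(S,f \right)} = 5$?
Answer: $- \frac{1}{62} \approx -0.016129$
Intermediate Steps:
$T = \frac{5}{4}$ ($T = 10 \cdot \frac{1}{8} = \frac{5}{4} \approx 1.25$)
$c{\left(b \right)} = 2 b \left(-5 + b\right)$ ($c{\left(b \right)} = \left(-5 + b\right) 2 b = 2 b \left(-5 + b\right)$)
$G{\left(A \right)} = -62$ ($G{\left(A \right)} = \left(\frac{5}{4} - 9\right) \left(-8 + 16\right) = \left(- \frac{31}{4}\right) 8 = -62$)
$\frac{1}{G{\left(c{\left(V{\left(1,0 \right)} \right)} \right)}} = \frac{1}{-62} = - \frac{1}{62}$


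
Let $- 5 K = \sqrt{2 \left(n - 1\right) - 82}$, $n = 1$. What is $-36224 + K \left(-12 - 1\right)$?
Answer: $-36224 + \frac{13 i \sqrt{82}}{5} \approx -36224.0 + 23.544 i$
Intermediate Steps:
$K = - \frac{i \sqrt{82}}{5}$ ($K = - \frac{\sqrt{2 \left(1 - 1\right) - 82}}{5} = - \frac{\sqrt{2 \cdot 0 - 82}}{5} = - \frac{\sqrt{0 - 82}}{5} = - \frac{\sqrt{-82}}{5} = - \frac{i \sqrt{82}}{5} \approx - 1.8111 i$)
$-36224 + K \left(-12 - 1\right) = -36224 + - \frac{i \sqrt{82}}{5} \left(-12 - 1\right) = -36224 + - \frac{i \sqrt{82}}{5} \left(-13\right) = -36224 + \frac{13 i \sqrt{82}}{5}$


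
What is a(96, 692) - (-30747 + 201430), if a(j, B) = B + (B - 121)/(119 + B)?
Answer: -137862130/811 ≈ -1.6999e+5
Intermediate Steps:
a(j, B) = B + (-121 + B)/(119 + B)
a(96, 692) - (-30747 + 201430) = (-121 + 692² + 120*692)/(119 + 692) - (-30747 + 201430) = (-121 + 478864 + 83040)/811 - 1*170683 = (1/811)*561783 - 170683 = 561783/811 - 170683 = -137862130/811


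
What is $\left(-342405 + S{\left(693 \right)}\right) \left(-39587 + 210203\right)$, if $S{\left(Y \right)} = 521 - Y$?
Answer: $-58449117432$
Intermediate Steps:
$\left(-342405 + S{\left(693 \right)}\right) \left(-39587 + 210203\right) = \left(-342405 + \left(521 - 693\right)\right) \left(-39587 + 210203\right) = \left(-342405 + \left(521 - 693\right)\right) 170616 = \left(-342405 - 172\right) 170616 = \left(-342577\right) 170616 = -58449117432$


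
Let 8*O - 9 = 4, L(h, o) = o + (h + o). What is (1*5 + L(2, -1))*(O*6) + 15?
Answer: 255/4 ≈ 63.750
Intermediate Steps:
L(h, o) = h + 2*o
O = 13/8 (O = 9/8 + (1/8)*4 = 9/8 + 1/2 = 13/8 ≈ 1.6250)
(1*5 + L(2, -1))*(O*6) + 15 = (1*5 + (2 + 2*(-1)))*((13/8)*6) + 15 = (5 + (2 - 2))*(39/4) + 15 = (5 + 0)*(39/4) + 15 = 5*(39/4) + 15 = 195/4 + 15 = 255/4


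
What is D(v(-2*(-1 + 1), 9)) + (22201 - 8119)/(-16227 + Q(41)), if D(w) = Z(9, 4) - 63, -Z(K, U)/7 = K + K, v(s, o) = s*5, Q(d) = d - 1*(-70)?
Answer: -510001/2686 ≈ -189.87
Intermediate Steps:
Q(d) = 70 + d (Q(d) = d + 70 = 70 + d)
v(s, o) = 5*s
Z(K, U) = -14*K (Z(K, U) = -7*(K + K) = -14*K)
D(w) = -189 (D(w) = -14*9 - 63 = -126 - 63 = -189)
D(v(-2*(-1 + 1), 9)) + (22201 - 8119)/(-16227 + Q(41)) = -189 + (22201 - 8119)/(-16227 + (70 + 41)) = -189 + 14082/(-16227 + 111) = -189 + 14082/(-16116) = -189 + 14082*(-1/16116) = -189 - 2347/2686 = -510001/2686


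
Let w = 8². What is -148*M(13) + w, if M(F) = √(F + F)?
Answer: 64 - 148*√26 ≈ -690.66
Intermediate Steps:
M(F) = √2*√F (M(F) = √(2*F) = √2*√F)
w = 64
-148*M(13) + w = -148*√2*√13 + 64 = -148*√26 + 64 = 64 - 148*√26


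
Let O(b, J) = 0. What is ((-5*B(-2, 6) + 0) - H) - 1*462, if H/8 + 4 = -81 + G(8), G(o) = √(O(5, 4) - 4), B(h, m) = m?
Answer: 188 - 16*I ≈ 188.0 - 16.0*I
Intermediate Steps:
G(o) = 2*I (G(o) = √(0 - 4) = √(-4) = 2*I)
H = -680 + 16*I (H = -32 + 8*(-81 + 2*I) = -32 + (-648 + 16*I) = -680 + 16*I ≈ -680.0 + 16.0*I)
((-5*B(-2, 6) + 0) - H) - 1*462 = ((-5*6 + 0) - (-680 + 16*I)) - 1*462 = ((-30 + 0) + (680 - 16*I)) - 462 = (-30 + (680 - 16*I)) - 462 = (650 - 16*I) - 462 = 188 - 16*I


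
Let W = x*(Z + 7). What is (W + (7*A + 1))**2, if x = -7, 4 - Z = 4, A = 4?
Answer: 400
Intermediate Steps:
Z = 0 (Z = 4 - 1*4 = 4 - 4 = 0)
W = -49 (W = -7*(0 + 7) = -7*7 = -49)
(W + (7*A + 1))**2 = (-49 + (7*4 + 1))**2 = (-49 + (28 + 1))**2 = (-49 + 29)**2 = (-20)**2 = 400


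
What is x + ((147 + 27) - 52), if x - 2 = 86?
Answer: 210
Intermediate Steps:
x = 88 (x = 2 + 86 = 88)
x + ((147 + 27) - 52) = 88 + ((147 + 27) - 52) = 88 + (174 - 52) = 88 + 122 = 210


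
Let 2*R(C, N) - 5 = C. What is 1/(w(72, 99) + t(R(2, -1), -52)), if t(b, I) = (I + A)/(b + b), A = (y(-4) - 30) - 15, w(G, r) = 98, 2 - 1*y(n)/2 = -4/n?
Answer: 7/591 ≈ 0.011844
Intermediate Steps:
R(C, N) = 5/2 + C/2
y(n) = 4 + 8/n (y(n) = 4 - (-8)/n = 4 + 8/n)
A = -43 (A = ((4 + 8/(-4)) - 30) - 15 = ((4 + 8*(-¼)) - 30) - 15 = ((4 - 2) - 30) - 15 = (2 - 30) - 15 = -28 - 15 = -43)
t(b, I) = (-43 + I)/(2*b) (t(b, I) = (I - 43)/(b + b) = (-43 + I)/((2*b)) = (-43 + I)*(1/(2*b)) = (-43 + I)/(2*b))
1/(w(72, 99) + t(R(2, -1), -52)) = 1/(98 + (-43 - 52)/(2*(5/2 + (½)*2))) = 1/(98 + (½)*(-95)/(5/2 + 1)) = 1/(98 + (½)*(-95)/(7/2)) = 1/(98 + (½)*(2/7)*(-95)) = 1/(98 - 95/7) = 1/(591/7) = 7/591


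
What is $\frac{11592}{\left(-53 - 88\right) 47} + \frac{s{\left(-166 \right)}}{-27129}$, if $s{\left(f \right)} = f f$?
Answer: $- \frac{165697660}{59927961} \approx -2.7649$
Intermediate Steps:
$s{\left(f \right)} = f^{2}$
$\frac{11592}{\left(-53 - 88\right) 47} + \frac{s{\left(-166 \right)}}{-27129} = \frac{11592}{\left(-53 - 88\right) 47} + \frac{\left(-166\right)^{2}}{-27129} = \frac{11592}{\left(-141\right) 47} + 27556 \left(- \frac{1}{27129}\right) = \frac{11592}{-6627} - \frac{27556}{27129} = 11592 \left(- \frac{1}{6627}\right) - \frac{27556}{27129} = - \frac{3864}{2209} - \frac{27556}{27129} = - \frac{165697660}{59927961}$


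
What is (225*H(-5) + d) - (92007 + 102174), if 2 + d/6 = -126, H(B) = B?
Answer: -196074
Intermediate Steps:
d = -768 (d = -12 + 6*(-126) = -12 - 756 = -768)
(225*H(-5) + d) - (92007 + 102174) = (225*(-5) - 768) - (92007 + 102174) = (-1125 - 768) - 1*194181 = -1893 - 194181 = -196074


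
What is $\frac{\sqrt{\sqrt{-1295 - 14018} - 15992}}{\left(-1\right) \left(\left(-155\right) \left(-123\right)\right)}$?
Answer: $- \frac{\sqrt{-15992 + i \sqrt{15313}}}{19065} \approx -2.5663 \cdot 10^{-5} - 0.0066331 i$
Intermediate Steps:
$\frac{\sqrt{\sqrt{-1295 - 14018} - 15992}}{\left(-1\right) \left(\left(-155\right) \left(-123\right)\right)} = \frac{\sqrt{\sqrt{-15313} - 15992}}{\left(-1\right) 19065} = \frac{\sqrt{i \sqrt{15313} - 15992}}{-19065} = \sqrt{-15992 + i \sqrt{15313}} \left(- \frac{1}{19065}\right) = - \frac{\sqrt{-15992 + i \sqrt{15313}}}{19065}$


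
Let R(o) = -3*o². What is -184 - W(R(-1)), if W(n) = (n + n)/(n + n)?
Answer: -185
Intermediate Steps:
W(n) = 1 (W(n) = (2*n)/((2*n)) = (2*n)*(1/(2*n)) = 1)
-184 - W(R(-1)) = -184 - 1*1 = -184 - 1 = -185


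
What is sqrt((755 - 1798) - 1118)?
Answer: I*sqrt(2161) ≈ 46.487*I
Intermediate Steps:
sqrt((755 - 1798) - 1118) = sqrt(-1043 - 1118) = sqrt(-2161) = I*sqrt(2161)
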